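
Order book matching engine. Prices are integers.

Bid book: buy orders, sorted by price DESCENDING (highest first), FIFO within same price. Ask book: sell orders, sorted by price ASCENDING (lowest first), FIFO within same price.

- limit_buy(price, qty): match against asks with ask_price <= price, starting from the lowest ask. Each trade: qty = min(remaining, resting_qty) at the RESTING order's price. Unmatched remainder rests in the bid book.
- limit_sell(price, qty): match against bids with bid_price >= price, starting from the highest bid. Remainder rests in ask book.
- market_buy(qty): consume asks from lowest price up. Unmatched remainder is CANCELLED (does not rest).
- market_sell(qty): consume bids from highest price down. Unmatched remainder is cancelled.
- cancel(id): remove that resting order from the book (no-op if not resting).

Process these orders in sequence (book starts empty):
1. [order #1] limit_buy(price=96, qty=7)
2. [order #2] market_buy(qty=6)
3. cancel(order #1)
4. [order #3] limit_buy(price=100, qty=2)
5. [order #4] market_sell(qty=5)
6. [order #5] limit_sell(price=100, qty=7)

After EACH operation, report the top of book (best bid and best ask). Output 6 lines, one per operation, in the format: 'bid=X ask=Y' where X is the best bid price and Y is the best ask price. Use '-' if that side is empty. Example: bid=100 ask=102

Answer: bid=96 ask=-
bid=96 ask=-
bid=- ask=-
bid=100 ask=-
bid=- ask=-
bid=- ask=100

Derivation:
After op 1 [order #1] limit_buy(price=96, qty=7): fills=none; bids=[#1:7@96] asks=[-]
After op 2 [order #2] market_buy(qty=6): fills=none; bids=[#1:7@96] asks=[-]
After op 3 cancel(order #1): fills=none; bids=[-] asks=[-]
After op 4 [order #3] limit_buy(price=100, qty=2): fills=none; bids=[#3:2@100] asks=[-]
After op 5 [order #4] market_sell(qty=5): fills=#3x#4:2@100; bids=[-] asks=[-]
After op 6 [order #5] limit_sell(price=100, qty=7): fills=none; bids=[-] asks=[#5:7@100]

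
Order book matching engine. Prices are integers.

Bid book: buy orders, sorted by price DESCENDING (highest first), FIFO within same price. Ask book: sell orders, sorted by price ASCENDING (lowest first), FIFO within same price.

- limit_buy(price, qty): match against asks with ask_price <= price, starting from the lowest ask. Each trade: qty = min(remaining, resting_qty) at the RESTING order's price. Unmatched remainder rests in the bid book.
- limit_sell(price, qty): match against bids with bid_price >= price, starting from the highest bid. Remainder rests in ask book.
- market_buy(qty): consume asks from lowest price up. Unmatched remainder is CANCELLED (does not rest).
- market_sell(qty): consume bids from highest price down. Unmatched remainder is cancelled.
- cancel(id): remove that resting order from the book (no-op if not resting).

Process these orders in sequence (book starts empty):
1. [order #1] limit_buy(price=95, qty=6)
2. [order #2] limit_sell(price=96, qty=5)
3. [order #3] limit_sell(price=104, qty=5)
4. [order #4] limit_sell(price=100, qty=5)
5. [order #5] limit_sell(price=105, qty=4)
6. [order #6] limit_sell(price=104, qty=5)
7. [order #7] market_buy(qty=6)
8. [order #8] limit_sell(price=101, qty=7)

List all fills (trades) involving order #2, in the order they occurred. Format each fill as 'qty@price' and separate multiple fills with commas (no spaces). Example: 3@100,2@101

Answer: 5@96

Derivation:
After op 1 [order #1] limit_buy(price=95, qty=6): fills=none; bids=[#1:6@95] asks=[-]
After op 2 [order #2] limit_sell(price=96, qty=5): fills=none; bids=[#1:6@95] asks=[#2:5@96]
After op 3 [order #3] limit_sell(price=104, qty=5): fills=none; bids=[#1:6@95] asks=[#2:5@96 #3:5@104]
After op 4 [order #4] limit_sell(price=100, qty=5): fills=none; bids=[#1:6@95] asks=[#2:5@96 #4:5@100 #3:5@104]
After op 5 [order #5] limit_sell(price=105, qty=4): fills=none; bids=[#1:6@95] asks=[#2:5@96 #4:5@100 #3:5@104 #5:4@105]
After op 6 [order #6] limit_sell(price=104, qty=5): fills=none; bids=[#1:6@95] asks=[#2:5@96 #4:5@100 #3:5@104 #6:5@104 #5:4@105]
After op 7 [order #7] market_buy(qty=6): fills=#7x#2:5@96 #7x#4:1@100; bids=[#1:6@95] asks=[#4:4@100 #3:5@104 #6:5@104 #5:4@105]
After op 8 [order #8] limit_sell(price=101, qty=7): fills=none; bids=[#1:6@95] asks=[#4:4@100 #8:7@101 #3:5@104 #6:5@104 #5:4@105]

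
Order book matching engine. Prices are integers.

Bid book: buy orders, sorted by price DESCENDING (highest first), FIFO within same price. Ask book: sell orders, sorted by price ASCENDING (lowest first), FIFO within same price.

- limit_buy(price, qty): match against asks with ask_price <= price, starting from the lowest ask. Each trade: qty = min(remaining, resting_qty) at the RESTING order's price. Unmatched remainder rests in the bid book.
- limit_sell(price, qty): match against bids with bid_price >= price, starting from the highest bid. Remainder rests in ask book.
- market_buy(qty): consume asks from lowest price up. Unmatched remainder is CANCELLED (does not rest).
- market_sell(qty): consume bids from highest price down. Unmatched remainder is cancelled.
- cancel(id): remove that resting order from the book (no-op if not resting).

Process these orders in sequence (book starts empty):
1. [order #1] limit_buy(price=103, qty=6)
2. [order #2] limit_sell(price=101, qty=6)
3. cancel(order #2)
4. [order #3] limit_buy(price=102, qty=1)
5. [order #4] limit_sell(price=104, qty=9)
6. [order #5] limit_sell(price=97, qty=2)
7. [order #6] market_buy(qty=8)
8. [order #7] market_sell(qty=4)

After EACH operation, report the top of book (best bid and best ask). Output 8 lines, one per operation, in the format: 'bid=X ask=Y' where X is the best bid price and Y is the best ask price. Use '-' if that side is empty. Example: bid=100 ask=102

Answer: bid=103 ask=-
bid=- ask=-
bid=- ask=-
bid=102 ask=-
bid=102 ask=104
bid=- ask=97
bid=- ask=104
bid=- ask=104

Derivation:
After op 1 [order #1] limit_buy(price=103, qty=6): fills=none; bids=[#1:6@103] asks=[-]
After op 2 [order #2] limit_sell(price=101, qty=6): fills=#1x#2:6@103; bids=[-] asks=[-]
After op 3 cancel(order #2): fills=none; bids=[-] asks=[-]
After op 4 [order #3] limit_buy(price=102, qty=1): fills=none; bids=[#3:1@102] asks=[-]
After op 5 [order #4] limit_sell(price=104, qty=9): fills=none; bids=[#3:1@102] asks=[#4:9@104]
After op 6 [order #5] limit_sell(price=97, qty=2): fills=#3x#5:1@102; bids=[-] asks=[#5:1@97 #4:9@104]
After op 7 [order #6] market_buy(qty=8): fills=#6x#5:1@97 #6x#4:7@104; bids=[-] asks=[#4:2@104]
After op 8 [order #7] market_sell(qty=4): fills=none; bids=[-] asks=[#4:2@104]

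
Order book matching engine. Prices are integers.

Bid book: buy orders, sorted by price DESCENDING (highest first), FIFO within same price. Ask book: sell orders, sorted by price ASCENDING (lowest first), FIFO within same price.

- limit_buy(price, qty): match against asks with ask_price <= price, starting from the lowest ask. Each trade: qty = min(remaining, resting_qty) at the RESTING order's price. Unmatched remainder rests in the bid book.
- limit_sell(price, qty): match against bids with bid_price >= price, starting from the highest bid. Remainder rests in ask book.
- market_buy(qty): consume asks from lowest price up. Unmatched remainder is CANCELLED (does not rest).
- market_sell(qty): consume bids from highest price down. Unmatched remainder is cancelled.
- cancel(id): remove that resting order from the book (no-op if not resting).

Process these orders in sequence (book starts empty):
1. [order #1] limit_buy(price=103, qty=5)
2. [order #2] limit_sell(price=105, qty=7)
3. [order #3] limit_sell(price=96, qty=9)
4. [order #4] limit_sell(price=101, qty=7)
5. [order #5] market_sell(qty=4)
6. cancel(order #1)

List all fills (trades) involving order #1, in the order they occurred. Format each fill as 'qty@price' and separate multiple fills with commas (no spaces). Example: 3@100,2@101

After op 1 [order #1] limit_buy(price=103, qty=5): fills=none; bids=[#1:5@103] asks=[-]
After op 2 [order #2] limit_sell(price=105, qty=7): fills=none; bids=[#1:5@103] asks=[#2:7@105]
After op 3 [order #3] limit_sell(price=96, qty=9): fills=#1x#3:5@103; bids=[-] asks=[#3:4@96 #2:7@105]
After op 4 [order #4] limit_sell(price=101, qty=7): fills=none; bids=[-] asks=[#3:4@96 #4:7@101 #2:7@105]
After op 5 [order #5] market_sell(qty=4): fills=none; bids=[-] asks=[#3:4@96 #4:7@101 #2:7@105]
After op 6 cancel(order #1): fills=none; bids=[-] asks=[#3:4@96 #4:7@101 #2:7@105]

Answer: 5@103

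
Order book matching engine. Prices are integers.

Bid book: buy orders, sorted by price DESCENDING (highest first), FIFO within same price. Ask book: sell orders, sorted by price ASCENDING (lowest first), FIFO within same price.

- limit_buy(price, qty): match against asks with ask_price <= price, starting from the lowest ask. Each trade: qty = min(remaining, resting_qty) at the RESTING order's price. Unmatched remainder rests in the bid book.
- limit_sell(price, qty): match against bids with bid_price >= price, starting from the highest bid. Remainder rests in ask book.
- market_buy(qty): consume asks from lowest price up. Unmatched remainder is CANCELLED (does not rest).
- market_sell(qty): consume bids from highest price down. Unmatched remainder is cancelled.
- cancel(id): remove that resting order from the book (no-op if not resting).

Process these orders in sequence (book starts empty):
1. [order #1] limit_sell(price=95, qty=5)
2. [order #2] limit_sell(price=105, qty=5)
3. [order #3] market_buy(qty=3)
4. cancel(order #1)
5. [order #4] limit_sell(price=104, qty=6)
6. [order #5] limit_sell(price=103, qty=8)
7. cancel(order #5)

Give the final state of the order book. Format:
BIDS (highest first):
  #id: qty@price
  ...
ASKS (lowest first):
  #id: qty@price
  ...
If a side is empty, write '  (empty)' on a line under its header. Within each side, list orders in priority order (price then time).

After op 1 [order #1] limit_sell(price=95, qty=5): fills=none; bids=[-] asks=[#1:5@95]
After op 2 [order #2] limit_sell(price=105, qty=5): fills=none; bids=[-] asks=[#1:5@95 #2:5@105]
After op 3 [order #3] market_buy(qty=3): fills=#3x#1:3@95; bids=[-] asks=[#1:2@95 #2:5@105]
After op 4 cancel(order #1): fills=none; bids=[-] asks=[#2:5@105]
After op 5 [order #4] limit_sell(price=104, qty=6): fills=none; bids=[-] asks=[#4:6@104 #2:5@105]
After op 6 [order #5] limit_sell(price=103, qty=8): fills=none; bids=[-] asks=[#5:8@103 #4:6@104 #2:5@105]
After op 7 cancel(order #5): fills=none; bids=[-] asks=[#4:6@104 #2:5@105]

Answer: BIDS (highest first):
  (empty)
ASKS (lowest first):
  #4: 6@104
  #2: 5@105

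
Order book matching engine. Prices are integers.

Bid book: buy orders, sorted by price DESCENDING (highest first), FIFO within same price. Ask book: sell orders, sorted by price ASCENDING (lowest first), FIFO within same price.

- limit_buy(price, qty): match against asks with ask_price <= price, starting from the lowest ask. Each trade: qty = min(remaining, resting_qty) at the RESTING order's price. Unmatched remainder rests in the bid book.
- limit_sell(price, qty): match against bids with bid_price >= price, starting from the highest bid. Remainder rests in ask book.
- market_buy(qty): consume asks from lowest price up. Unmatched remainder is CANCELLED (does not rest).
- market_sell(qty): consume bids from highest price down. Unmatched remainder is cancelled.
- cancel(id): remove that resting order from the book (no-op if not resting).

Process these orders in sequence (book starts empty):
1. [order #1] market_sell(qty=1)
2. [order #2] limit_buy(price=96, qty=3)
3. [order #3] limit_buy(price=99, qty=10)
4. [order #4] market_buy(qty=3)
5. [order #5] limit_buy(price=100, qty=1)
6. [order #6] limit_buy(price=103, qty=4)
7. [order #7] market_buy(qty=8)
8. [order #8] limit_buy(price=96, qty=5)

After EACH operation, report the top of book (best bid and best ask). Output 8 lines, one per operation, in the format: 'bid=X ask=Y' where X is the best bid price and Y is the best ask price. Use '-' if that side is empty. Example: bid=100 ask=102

Answer: bid=- ask=-
bid=96 ask=-
bid=99 ask=-
bid=99 ask=-
bid=100 ask=-
bid=103 ask=-
bid=103 ask=-
bid=103 ask=-

Derivation:
After op 1 [order #1] market_sell(qty=1): fills=none; bids=[-] asks=[-]
After op 2 [order #2] limit_buy(price=96, qty=3): fills=none; bids=[#2:3@96] asks=[-]
After op 3 [order #3] limit_buy(price=99, qty=10): fills=none; bids=[#3:10@99 #2:3@96] asks=[-]
After op 4 [order #4] market_buy(qty=3): fills=none; bids=[#3:10@99 #2:3@96] asks=[-]
After op 5 [order #5] limit_buy(price=100, qty=1): fills=none; bids=[#5:1@100 #3:10@99 #2:3@96] asks=[-]
After op 6 [order #6] limit_buy(price=103, qty=4): fills=none; bids=[#6:4@103 #5:1@100 #3:10@99 #2:3@96] asks=[-]
After op 7 [order #7] market_buy(qty=8): fills=none; bids=[#6:4@103 #5:1@100 #3:10@99 #2:3@96] asks=[-]
After op 8 [order #8] limit_buy(price=96, qty=5): fills=none; bids=[#6:4@103 #5:1@100 #3:10@99 #2:3@96 #8:5@96] asks=[-]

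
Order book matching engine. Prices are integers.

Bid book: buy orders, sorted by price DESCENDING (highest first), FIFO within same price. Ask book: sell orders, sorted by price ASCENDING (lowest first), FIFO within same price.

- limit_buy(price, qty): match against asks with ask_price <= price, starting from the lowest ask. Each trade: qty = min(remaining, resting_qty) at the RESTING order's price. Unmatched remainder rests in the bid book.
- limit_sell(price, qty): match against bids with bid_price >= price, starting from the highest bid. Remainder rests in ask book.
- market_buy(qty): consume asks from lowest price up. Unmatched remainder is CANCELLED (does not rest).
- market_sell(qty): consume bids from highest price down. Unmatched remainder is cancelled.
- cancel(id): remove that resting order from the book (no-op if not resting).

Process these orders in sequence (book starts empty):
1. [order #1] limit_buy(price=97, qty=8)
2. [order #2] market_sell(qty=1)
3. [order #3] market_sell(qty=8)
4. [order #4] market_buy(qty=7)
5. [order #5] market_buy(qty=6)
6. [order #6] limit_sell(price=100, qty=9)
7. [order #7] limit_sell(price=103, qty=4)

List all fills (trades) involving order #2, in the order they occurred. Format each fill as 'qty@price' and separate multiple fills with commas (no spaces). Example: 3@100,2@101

Answer: 1@97

Derivation:
After op 1 [order #1] limit_buy(price=97, qty=8): fills=none; bids=[#1:8@97] asks=[-]
After op 2 [order #2] market_sell(qty=1): fills=#1x#2:1@97; bids=[#1:7@97] asks=[-]
After op 3 [order #3] market_sell(qty=8): fills=#1x#3:7@97; bids=[-] asks=[-]
After op 4 [order #4] market_buy(qty=7): fills=none; bids=[-] asks=[-]
After op 5 [order #5] market_buy(qty=6): fills=none; bids=[-] asks=[-]
After op 6 [order #6] limit_sell(price=100, qty=9): fills=none; bids=[-] asks=[#6:9@100]
After op 7 [order #7] limit_sell(price=103, qty=4): fills=none; bids=[-] asks=[#6:9@100 #7:4@103]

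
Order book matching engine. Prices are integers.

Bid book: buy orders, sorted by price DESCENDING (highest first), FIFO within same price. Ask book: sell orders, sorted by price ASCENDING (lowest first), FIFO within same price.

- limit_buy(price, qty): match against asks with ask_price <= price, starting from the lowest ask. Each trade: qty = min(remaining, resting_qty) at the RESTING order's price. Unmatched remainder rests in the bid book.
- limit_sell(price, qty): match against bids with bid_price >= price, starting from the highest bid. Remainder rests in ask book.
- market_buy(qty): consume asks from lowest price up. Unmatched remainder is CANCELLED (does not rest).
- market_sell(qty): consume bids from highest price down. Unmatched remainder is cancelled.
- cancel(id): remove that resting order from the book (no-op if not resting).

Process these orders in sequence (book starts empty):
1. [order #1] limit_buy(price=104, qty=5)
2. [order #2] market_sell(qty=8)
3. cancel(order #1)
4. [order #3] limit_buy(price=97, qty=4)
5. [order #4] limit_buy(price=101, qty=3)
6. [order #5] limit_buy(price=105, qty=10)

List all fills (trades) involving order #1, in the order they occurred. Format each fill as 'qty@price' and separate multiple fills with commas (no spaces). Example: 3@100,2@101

After op 1 [order #1] limit_buy(price=104, qty=5): fills=none; bids=[#1:5@104] asks=[-]
After op 2 [order #2] market_sell(qty=8): fills=#1x#2:5@104; bids=[-] asks=[-]
After op 3 cancel(order #1): fills=none; bids=[-] asks=[-]
After op 4 [order #3] limit_buy(price=97, qty=4): fills=none; bids=[#3:4@97] asks=[-]
After op 5 [order #4] limit_buy(price=101, qty=3): fills=none; bids=[#4:3@101 #3:4@97] asks=[-]
After op 6 [order #5] limit_buy(price=105, qty=10): fills=none; bids=[#5:10@105 #4:3@101 #3:4@97] asks=[-]

Answer: 5@104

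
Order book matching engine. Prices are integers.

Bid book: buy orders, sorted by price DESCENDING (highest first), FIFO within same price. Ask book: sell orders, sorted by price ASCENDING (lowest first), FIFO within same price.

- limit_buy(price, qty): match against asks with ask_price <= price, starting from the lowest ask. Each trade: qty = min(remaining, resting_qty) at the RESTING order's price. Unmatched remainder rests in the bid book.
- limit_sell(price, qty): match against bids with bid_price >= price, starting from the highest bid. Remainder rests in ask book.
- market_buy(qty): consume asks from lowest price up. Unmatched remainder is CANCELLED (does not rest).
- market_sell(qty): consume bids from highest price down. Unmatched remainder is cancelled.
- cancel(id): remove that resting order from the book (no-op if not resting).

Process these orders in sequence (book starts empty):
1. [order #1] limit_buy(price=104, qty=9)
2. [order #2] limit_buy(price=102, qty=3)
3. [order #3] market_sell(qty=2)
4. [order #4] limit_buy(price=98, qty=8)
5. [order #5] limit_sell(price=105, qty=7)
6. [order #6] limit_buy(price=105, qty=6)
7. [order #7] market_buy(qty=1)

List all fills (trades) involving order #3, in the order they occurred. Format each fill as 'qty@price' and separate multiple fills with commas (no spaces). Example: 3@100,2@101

After op 1 [order #1] limit_buy(price=104, qty=9): fills=none; bids=[#1:9@104] asks=[-]
After op 2 [order #2] limit_buy(price=102, qty=3): fills=none; bids=[#1:9@104 #2:3@102] asks=[-]
After op 3 [order #3] market_sell(qty=2): fills=#1x#3:2@104; bids=[#1:7@104 #2:3@102] asks=[-]
After op 4 [order #4] limit_buy(price=98, qty=8): fills=none; bids=[#1:7@104 #2:3@102 #4:8@98] asks=[-]
After op 5 [order #5] limit_sell(price=105, qty=7): fills=none; bids=[#1:7@104 #2:3@102 #4:8@98] asks=[#5:7@105]
After op 6 [order #6] limit_buy(price=105, qty=6): fills=#6x#5:6@105; bids=[#1:7@104 #2:3@102 #4:8@98] asks=[#5:1@105]
After op 7 [order #7] market_buy(qty=1): fills=#7x#5:1@105; bids=[#1:7@104 #2:3@102 #4:8@98] asks=[-]

Answer: 2@104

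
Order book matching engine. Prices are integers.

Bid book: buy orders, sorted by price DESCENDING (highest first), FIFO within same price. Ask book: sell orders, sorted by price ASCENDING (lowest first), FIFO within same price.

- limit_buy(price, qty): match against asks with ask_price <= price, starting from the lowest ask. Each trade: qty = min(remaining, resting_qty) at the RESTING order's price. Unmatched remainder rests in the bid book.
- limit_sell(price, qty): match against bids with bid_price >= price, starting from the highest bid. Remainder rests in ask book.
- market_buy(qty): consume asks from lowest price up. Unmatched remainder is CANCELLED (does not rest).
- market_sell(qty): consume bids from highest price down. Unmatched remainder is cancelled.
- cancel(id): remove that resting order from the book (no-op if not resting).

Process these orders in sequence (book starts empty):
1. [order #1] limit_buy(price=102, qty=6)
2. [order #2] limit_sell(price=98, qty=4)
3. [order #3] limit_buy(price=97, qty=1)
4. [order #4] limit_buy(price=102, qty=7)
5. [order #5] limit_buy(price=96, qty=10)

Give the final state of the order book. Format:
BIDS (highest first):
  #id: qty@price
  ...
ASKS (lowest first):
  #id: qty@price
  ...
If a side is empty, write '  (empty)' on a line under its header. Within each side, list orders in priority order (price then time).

After op 1 [order #1] limit_buy(price=102, qty=6): fills=none; bids=[#1:6@102] asks=[-]
After op 2 [order #2] limit_sell(price=98, qty=4): fills=#1x#2:4@102; bids=[#1:2@102] asks=[-]
After op 3 [order #3] limit_buy(price=97, qty=1): fills=none; bids=[#1:2@102 #3:1@97] asks=[-]
After op 4 [order #4] limit_buy(price=102, qty=7): fills=none; bids=[#1:2@102 #4:7@102 #3:1@97] asks=[-]
After op 5 [order #5] limit_buy(price=96, qty=10): fills=none; bids=[#1:2@102 #4:7@102 #3:1@97 #5:10@96] asks=[-]

Answer: BIDS (highest first):
  #1: 2@102
  #4: 7@102
  #3: 1@97
  #5: 10@96
ASKS (lowest first):
  (empty)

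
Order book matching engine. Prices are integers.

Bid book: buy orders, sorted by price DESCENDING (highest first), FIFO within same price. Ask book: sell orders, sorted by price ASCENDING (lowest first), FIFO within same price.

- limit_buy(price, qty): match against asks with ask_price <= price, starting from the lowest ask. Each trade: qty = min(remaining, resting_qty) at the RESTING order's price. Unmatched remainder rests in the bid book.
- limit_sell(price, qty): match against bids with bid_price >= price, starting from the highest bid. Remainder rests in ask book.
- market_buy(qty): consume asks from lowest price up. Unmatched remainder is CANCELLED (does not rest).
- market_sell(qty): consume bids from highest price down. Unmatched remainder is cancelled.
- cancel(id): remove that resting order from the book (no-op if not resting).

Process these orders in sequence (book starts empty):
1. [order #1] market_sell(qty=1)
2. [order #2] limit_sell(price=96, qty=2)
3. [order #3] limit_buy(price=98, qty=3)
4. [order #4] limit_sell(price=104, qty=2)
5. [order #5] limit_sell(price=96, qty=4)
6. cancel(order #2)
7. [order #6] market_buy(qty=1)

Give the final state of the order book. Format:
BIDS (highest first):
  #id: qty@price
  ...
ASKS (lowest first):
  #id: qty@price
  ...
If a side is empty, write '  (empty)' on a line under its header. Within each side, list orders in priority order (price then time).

After op 1 [order #1] market_sell(qty=1): fills=none; bids=[-] asks=[-]
After op 2 [order #2] limit_sell(price=96, qty=2): fills=none; bids=[-] asks=[#2:2@96]
After op 3 [order #3] limit_buy(price=98, qty=3): fills=#3x#2:2@96; bids=[#3:1@98] asks=[-]
After op 4 [order #4] limit_sell(price=104, qty=2): fills=none; bids=[#3:1@98] asks=[#4:2@104]
After op 5 [order #5] limit_sell(price=96, qty=4): fills=#3x#5:1@98; bids=[-] asks=[#5:3@96 #4:2@104]
After op 6 cancel(order #2): fills=none; bids=[-] asks=[#5:3@96 #4:2@104]
After op 7 [order #6] market_buy(qty=1): fills=#6x#5:1@96; bids=[-] asks=[#5:2@96 #4:2@104]

Answer: BIDS (highest first):
  (empty)
ASKS (lowest first):
  #5: 2@96
  #4: 2@104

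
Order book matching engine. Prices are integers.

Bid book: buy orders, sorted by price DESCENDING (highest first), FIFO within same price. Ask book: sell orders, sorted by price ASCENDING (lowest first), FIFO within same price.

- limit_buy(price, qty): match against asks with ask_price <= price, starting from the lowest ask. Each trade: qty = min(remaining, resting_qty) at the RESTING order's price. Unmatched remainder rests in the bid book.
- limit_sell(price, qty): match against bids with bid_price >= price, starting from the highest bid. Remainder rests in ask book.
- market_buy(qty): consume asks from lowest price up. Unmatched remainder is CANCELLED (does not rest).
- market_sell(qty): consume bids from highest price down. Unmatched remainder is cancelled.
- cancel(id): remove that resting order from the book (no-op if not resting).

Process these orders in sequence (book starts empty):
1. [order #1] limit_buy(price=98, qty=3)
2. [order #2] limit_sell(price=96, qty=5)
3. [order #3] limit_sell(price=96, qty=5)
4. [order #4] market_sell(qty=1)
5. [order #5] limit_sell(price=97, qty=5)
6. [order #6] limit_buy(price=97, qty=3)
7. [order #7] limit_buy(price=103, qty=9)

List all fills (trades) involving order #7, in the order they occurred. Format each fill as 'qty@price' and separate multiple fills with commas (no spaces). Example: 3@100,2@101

Answer: 4@96,5@97

Derivation:
After op 1 [order #1] limit_buy(price=98, qty=3): fills=none; bids=[#1:3@98] asks=[-]
After op 2 [order #2] limit_sell(price=96, qty=5): fills=#1x#2:3@98; bids=[-] asks=[#2:2@96]
After op 3 [order #3] limit_sell(price=96, qty=5): fills=none; bids=[-] asks=[#2:2@96 #3:5@96]
After op 4 [order #4] market_sell(qty=1): fills=none; bids=[-] asks=[#2:2@96 #3:5@96]
After op 5 [order #5] limit_sell(price=97, qty=5): fills=none; bids=[-] asks=[#2:2@96 #3:5@96 #5:5@97]
After op 6 [order #6] limit_buy(price=97, qty=3): fills=#6x#2:2@96 #6x#3:1@96; bids=[-] asks=[#3:4@96 #5:5@97]
After op 7 [order #7] limit_buy(price=103, qty=9): fills=#7x#3:4@96 #7x#5:5@97; bids=[-] asks=[-]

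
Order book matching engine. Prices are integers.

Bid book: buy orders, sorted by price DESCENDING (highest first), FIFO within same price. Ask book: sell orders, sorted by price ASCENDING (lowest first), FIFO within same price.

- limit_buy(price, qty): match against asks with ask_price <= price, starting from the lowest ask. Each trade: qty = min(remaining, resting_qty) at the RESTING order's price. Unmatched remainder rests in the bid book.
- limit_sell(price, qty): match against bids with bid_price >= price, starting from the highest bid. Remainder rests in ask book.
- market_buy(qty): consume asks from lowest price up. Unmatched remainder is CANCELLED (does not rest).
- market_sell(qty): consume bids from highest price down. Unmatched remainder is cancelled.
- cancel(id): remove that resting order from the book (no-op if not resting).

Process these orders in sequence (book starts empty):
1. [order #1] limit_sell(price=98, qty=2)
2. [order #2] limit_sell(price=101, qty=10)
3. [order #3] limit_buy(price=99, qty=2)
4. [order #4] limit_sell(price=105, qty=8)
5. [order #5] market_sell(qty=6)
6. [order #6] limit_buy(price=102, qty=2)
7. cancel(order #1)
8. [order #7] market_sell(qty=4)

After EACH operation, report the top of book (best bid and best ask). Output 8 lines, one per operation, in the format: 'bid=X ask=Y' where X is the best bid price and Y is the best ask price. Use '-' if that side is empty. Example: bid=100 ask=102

Answer: bid=- ask=98
bid=- ask=98
bid=- ask=101
bid=- ask=101
bid=- ask=101
bid=- ask=101
bid=- ask=101
bid=- ask=101

Derivation:
After op 1 [order #1] limit_sell(price=98, qty=2): fills=none; bids=[-] asks=[#1:2@98]
After op 2 [order #2] limit_sell(price=101, qty=10): fills=none; bids=[-] asks=[#1:2@98 #2:10@101]
After op 3 [order #3] limit_buy(price=99, qty=2): fills=#3x#1:2@98; bids=[-] asks=[#2:10@101]
After op 4 [order #4] limit_sell(price=105, qty=8): fills=none; bids=[-] asks=[#2:10@101 #4:8@105]
After op 5 [order #5] market_sell(qty=6): fills=none; bids=[-] asks=[#2:10@101 #4:8@105]
After op 6 [order #6] limit_buy(price=102, qty=2): fills=#6x#2:2@101; bids=[-] asks=[#2:8@101 #4:8@105]
After op 7 cancel(order #1): fills=none; bids=[-] asks=[#2:8@101 #4:8@105]
After op 8 [order #7] market_sell(qty=4): fills=none; bids=[-] asks=[#2:8@101 #4:8@105]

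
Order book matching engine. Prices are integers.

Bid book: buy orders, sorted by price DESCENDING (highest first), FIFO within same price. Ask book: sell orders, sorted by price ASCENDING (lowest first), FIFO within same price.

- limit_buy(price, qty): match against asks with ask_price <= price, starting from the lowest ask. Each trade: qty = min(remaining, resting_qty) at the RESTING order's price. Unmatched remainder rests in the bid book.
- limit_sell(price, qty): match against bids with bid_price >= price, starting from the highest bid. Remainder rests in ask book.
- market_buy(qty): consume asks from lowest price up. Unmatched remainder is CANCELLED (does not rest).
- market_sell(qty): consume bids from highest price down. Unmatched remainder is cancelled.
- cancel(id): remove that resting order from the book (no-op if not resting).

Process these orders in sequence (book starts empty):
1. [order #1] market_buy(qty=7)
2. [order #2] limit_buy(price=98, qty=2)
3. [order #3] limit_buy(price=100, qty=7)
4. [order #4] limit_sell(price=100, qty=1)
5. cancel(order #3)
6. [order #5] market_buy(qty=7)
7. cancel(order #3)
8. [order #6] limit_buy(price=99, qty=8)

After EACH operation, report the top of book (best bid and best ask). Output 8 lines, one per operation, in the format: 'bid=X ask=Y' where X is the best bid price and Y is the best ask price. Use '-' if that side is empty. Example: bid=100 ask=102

After op 1 [order #1] market_buy(qty=7): fills=none; bids=[-] asks=[-]
After op 2 [order #2] limit_buy(price=98, qty=2): fills=none; bids=[#2:2@98] asks=[-]
After op 3 [order #3] limit_buy(price=100, qty=7): fills=none; bids=[#3:7@100 #2:2@98] asks=[-]
After op 4 [order #4] limit_sell(price=100, qty=1): fills=#3x#4:1@100; bids=[#3:6@100 #2:2@98] asks=[-]
After op 5 cancel(order #3): fills=none; bids=[#2:2@98] asks=[-]
After op 6 [order #5] market_buy(qty=7): fills=none; bids=[#2:2@98] asks=[-]
After op 7 cancel(order #3): fills=none; bids=[#2:2@98] asks=[-]
After op 8 [order #6] limit_buy(price=99, qty=8): fills=none; bids=[#6:8@99 #2:2@98] asks=[-]

Answer: bid=- ask=-
bid=98 ask=-
bid=100 ask=-
bid=100 ask=-
bid=98 ask=-
bid=98 ask=-
bid=98 ask=-
bid=99 ask=-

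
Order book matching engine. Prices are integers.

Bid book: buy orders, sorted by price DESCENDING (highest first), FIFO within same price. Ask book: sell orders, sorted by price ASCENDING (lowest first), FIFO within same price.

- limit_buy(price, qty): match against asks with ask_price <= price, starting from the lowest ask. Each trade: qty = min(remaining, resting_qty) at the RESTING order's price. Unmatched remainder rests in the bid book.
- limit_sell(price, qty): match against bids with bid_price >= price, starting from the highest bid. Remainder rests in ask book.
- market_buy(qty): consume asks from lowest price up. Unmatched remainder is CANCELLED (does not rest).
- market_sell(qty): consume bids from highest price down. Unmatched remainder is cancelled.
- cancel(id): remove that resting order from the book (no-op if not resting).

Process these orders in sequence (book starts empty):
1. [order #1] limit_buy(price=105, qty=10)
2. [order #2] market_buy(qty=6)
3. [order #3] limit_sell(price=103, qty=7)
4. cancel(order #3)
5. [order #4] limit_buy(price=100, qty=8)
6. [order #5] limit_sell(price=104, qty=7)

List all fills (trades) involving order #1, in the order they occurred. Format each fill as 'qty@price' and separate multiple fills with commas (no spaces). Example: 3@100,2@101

After op 1 [order #1] limit_buy(price=105, qty=10): fills=none; bids=[#1:10@105] asks=[-]
After op 2 [order #2] market_buy(qty=6): fills=none; bids=[#1:10@105] asks=[-]
After op 3 [order #3] limit_sell(price=103, qty=7): fills=#1x#3:7@105; bids=[#1:3@105] asks=[-]
After op 4 cancel(order #3): fills=none; bids=[#1:3@105] asks=[-]
After op 5 [order #4] limit_buy(price=100, qty=8): fills=none; bids=[#1:3@105 #4:8@100] asks=[-]
After op 6 [order #5] limit_sell(price=104, qty=7): fills=#1x#5:3@105; bids=[#4:8@100] asks=[#5:4@104]

Answer: 7@105,3@105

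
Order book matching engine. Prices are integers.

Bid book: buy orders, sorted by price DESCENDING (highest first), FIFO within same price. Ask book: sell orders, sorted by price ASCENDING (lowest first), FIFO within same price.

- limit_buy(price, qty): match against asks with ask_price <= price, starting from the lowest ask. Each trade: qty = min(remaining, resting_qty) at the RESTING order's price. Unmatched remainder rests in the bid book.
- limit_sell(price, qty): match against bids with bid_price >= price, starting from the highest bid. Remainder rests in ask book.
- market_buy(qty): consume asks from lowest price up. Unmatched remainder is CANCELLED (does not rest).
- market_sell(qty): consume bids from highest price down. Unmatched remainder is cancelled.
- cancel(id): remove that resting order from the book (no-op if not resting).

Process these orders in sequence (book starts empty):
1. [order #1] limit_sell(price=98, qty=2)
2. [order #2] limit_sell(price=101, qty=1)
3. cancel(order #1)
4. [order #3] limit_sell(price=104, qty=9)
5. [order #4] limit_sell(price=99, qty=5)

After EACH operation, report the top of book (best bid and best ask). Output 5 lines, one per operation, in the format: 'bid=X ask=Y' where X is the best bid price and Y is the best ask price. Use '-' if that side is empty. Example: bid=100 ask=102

After op 1 [order #1] limit_sell(price=98, qty=2): fills=none; bids=[-] asks=[#1:2@98]
After op 2 [order #2] limit_sell(price=101, qty=1): fills=none; bids=[-] asks=[#1:2@98 #2:1@101]
After op 3 cancel(order #1): fills=none; bids=[-] asks=[#2:1@101]
After op 4 [order #3] limit_sell(price=104, qty=9): fills=none; bids=[-] asks=[#2:1@101 #3:9@104]
After op 5 [order #4] limit_sell(price=99, qty=5): fills=none; bids=[-] asks=[#4:5@99 #2:1@101 #3:9@104]

Answer: bid=- ask=98
bid=- ask=98
bid=- ask=101
bid=- ask=101
bid=- ask=99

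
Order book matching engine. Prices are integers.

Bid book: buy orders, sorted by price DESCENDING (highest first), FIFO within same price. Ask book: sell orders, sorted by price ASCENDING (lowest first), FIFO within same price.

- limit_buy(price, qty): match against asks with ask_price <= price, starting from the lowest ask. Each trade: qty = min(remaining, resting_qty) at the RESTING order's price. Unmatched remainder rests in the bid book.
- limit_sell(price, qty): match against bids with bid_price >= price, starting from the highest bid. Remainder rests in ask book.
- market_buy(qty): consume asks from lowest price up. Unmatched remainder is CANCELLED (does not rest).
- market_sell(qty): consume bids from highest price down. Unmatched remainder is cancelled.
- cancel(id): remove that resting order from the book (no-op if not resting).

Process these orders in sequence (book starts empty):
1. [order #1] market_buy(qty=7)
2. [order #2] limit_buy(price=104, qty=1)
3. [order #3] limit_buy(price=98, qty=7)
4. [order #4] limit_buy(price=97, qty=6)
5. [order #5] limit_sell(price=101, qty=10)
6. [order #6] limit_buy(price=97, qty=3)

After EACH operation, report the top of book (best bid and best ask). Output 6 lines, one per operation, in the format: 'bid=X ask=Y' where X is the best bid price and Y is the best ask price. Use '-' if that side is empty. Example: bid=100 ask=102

After op 1 [order #1] market_buy(qty=7): fills=none; bids=[-] asks=[-]
After op 2 [order #2] limit_buy(price=104, qty=1): fills=none; bids=[#2:1@104] asks=[-]
After op 3 [order #3] limit_buy(price=98, qty=7): fills=none; bids=[#2:1@104 #3:7@98] asks=[-]
After op 4 [order #4] limit_buy(price=97, qty=6): fills=none; bids=[#2:1@104 #3:7@98 #4:6@97] asks=[-]
After op 5 [order #5] limit_sell(price=101, qty=10): fills=#2x#5:1@104; bids=[#3:7@98 #4:6@97] asks=[#5:9@101]
After op 6 [order #6] limit_buy(price=97, qty=3): fills=none; bids=[#3:7@98 #4:6@97 #6:3@97] asks=[#5:9@101]

Answer: bid=- ask=-
bid=104 ask=-
bid=104 ask=-
bid=104 ask=-
bid=98 ask=101
bid=98 ask=101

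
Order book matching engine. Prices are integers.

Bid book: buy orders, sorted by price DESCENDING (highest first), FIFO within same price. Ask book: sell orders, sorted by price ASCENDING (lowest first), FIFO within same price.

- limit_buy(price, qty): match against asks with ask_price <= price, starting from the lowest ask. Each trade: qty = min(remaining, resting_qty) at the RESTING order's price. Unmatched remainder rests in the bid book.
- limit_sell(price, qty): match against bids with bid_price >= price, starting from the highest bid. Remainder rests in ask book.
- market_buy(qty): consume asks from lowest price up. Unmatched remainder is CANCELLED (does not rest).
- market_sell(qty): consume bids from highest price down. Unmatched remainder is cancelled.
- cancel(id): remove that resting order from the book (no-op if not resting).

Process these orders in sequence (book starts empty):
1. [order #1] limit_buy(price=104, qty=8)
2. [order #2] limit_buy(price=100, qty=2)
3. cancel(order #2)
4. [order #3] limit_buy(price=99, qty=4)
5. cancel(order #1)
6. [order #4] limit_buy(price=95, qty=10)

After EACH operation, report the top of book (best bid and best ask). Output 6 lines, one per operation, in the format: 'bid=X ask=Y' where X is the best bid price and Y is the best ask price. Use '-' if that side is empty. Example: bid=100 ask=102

After op 1 [order #1] limit_buy(price=104, qty=8): fills=none; bids=[#1:8@104] asks=[-]
After op 2 [order #2] limit_buy(price=100, qty=2): fills=none; bids=[#1:8@104 #2:2@100] asks=[-]
After op 3 cancel(order #2): fills=none; bids=[#1:8@104] asks=[-]
After op 4 [order #3] limit_buy(price=99, qty=4): fills=none; bids=[#1:8@104 #3:4@99] asks=[-]
After op 5 cancel(order #1): fills=none; bids=[#3:4@99] asks=[-]
After op 6 [order #4] limit_buy(price=95, qty=10): fills=none; bids=[#3:4@99 #4:10@95] asks=[-]

Answer: bid=104 ask=-
bid=104 ask=-
bid=104 ask=-
bid=104 ask=-
bid=99 ask=-
bid=99 ask=-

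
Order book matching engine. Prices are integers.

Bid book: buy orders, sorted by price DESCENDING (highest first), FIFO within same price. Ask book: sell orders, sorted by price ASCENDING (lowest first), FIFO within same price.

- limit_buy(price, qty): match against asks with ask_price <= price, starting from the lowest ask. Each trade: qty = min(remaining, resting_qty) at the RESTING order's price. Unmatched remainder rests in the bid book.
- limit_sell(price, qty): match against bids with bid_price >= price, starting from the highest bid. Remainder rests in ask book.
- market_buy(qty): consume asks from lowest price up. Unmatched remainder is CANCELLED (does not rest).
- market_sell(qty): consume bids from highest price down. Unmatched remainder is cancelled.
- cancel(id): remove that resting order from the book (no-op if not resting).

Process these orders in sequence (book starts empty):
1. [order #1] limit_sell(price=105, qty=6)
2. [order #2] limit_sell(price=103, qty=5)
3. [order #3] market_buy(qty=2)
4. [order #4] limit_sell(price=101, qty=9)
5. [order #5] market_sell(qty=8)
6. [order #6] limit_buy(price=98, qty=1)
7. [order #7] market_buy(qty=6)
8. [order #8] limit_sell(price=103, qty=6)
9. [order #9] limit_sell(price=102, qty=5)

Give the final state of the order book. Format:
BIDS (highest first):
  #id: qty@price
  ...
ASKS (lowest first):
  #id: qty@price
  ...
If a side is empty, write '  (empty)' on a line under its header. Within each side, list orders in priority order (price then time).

After op 1 [order #1] limit_sell(price=105, qty=6): fills=none; bids=[-] asks=[#1:6@105]
After op 2 [order #2] limit_sell(price=103, qty=5): fills=none; bids=[-] asks=[#2:5@103 #1:6@105]
After op 3 [order #3] market_buy(qty=2): fills=#3x#2:2@103; bids=[-] asks=[#2:3@103 #1:6@105]
After op 4 [order #4] limit_sell(price=101, qty=9): fills=none; bids=[-] asks=[#4:9@101 #2:3@103 #1:6@105]
After op 5 [order #5] market_sell(qty=8): fills=none; bids=[-] asks=[#4:9@101 #2:3@103 #1:6@105]
After op 6 [order #6] limit_buy(price=98, qty=1): fills=none; bids=[#6:1@98] asks=[#4:9@101 #2:3@103 #1:6@105]
After op 7 [order #7] market_buy(qty=6): fills=#7x#4:6@101; bids=[#6:1@98] asks=[#4:3@101 #2:3@103 #1:6@105]
After op 8 [order #8] limit_sell(price=103, qty=6): fills=none; bids=[#6:1@98] asks=[#4:3@101 #2:3@103 #8:6@103 #1:6@105]
After op 9 [order #9] limit_sell(price=102, qty=5): fills=none; bids=[#6:1@98] asks=[#4:3@101 #9:5@102 #2:3@103 #8:6@103 #1:6@105]

Answer: BIDS (highest first):
  #6: 1@98
ASKS (lowest first):
  #4: 3@101
  #9: 5@102
  #2: 3@103
  #8: 6@103
  #1: 6@105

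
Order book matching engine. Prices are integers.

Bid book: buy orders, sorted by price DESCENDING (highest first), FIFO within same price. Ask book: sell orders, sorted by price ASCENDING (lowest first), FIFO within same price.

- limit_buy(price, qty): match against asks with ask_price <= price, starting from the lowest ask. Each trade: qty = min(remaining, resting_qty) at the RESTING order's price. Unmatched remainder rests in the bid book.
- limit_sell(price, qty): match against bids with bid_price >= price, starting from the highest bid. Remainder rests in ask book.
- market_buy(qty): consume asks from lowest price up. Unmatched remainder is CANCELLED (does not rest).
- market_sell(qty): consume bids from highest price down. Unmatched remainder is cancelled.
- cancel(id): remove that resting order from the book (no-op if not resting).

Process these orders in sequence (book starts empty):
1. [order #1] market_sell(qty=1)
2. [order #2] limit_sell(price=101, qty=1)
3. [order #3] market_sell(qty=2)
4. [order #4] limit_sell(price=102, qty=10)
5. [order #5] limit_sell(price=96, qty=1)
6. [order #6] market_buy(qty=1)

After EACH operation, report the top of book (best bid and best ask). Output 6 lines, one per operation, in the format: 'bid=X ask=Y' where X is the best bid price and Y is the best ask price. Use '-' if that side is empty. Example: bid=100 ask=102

After op 1 [order #1] market_sell(qty=1): fills=none; bids=[-] asks=[-]
After op 2 [order #2] limit_sell(price=101, qty=1): fills=none; bids=[-] asks=[#2:1@101]
After op 3 [order #3] market_sell(qty=2): fills=none; bids=[-] asks=[#2:1@101]
After op 4 [order #4] limit_sell(price=102, qty=10): fills=none; bids=[-] asks=[#2:1@101 #4:10@102]
After op 5 [order #5] limit_sell(price=96, qty=1): fills=none; bids=[-] asks=[#5:1@96 #2:1@101 #4:10@102]
After op 6 [order #6] market_buy(qty=1): fills=#6x#5:1@96; bids=[-] asks=[#2:1@101 #4:10@102]

Answer: bid=- ask=-
bid=- ask=101
bid=- ask=101
bid=- ask=101
bid=- ask=96
bid=- ask=101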